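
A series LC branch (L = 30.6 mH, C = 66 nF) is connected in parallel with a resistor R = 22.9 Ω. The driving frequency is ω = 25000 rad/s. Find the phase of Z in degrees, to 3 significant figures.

8.20°

X_L = ωL = 765 Ω
X_C = 1/(ωC) = 606 Ω
Branch 1: Z₁ = R = 22.9 Ω
Branch 2 (series LC): Z₂ = j(X_L − X_C) = j159 Ω
Parallel: Z = Z₁Z₂/(Z₁+Z₂), |Z| = 22.7 Ω, ∠Z = 8.20°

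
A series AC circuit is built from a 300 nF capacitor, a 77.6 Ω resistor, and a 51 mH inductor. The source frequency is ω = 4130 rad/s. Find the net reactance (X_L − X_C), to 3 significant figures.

X_L = ωL = 211 Ω
X_C = 1/(ωC) = 807 Ω
X = 211 − 807 = -596 Ω

-596 Ω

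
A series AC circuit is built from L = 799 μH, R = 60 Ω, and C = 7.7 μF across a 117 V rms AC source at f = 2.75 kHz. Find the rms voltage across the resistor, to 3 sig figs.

ω = 2πf = 17280 rad/s
X_L = ωL = 13.8 Ω
X_C = 1/(ωC) = 7.52 Ω
Net reactance X = X_L − X_C = 6.29 Ω
Z = 60.0 + j6.29 Ω
|Z| = √(60.0² + 6.29²) = 60.3 Ω
I = V/|Z| = 1.94 A
V_R = I·|Z_R| = 1.94 × 60.0 = 116 V

116 V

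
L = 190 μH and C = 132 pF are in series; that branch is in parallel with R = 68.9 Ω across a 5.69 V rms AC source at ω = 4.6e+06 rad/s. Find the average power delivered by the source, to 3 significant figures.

470 mW

X_L = ωL = 874 Ω
X_C = 1/(ωC) = 1650 Ω
Branch 1: Z₁ = R = 68.9 Ω
Branch 2 (series LC): Z₂ = j(X_L − X_C) = −j773 Ω
Parallel: Z = Z₁Z₂/(Z₁+Z₂), |Z| = 68.6 Ω, ∠Z = -5.09°
I = V/|Z| = 82.9 mA
P = VI cos φ = 5.69 × 0.0829 × cos(-5.09°) = 470 mW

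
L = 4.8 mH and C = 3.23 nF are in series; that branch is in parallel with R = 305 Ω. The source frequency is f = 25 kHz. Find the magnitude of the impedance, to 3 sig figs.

ω = 2πf = 157100 rad/s
X_L = ωL = 754 Ω
X_C = 1/(ωC) = 1970 Ω
Branch 1: Z₁ = R = 305 Ω
Branch 2 (series LC): Z₂ = j(X_L − X_C) = −j1220 Ω
Parallel: Z = Z₁Z₂/(Z₁+Z₂), |Z| = 296 Ω, ∠Z = -14.1°

296 Ω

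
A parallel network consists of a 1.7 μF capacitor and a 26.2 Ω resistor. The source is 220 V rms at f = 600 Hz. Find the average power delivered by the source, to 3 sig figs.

1.85 kW

ω = 2πf = 3770 rad/s
X_C = 1/(ωC) = 156 Ω
Parallel: admittances add. Y = 1/R + jωC
Y = (0.0382 + j0.00641) S
|Y| = 0.0387 S → |Z| = 1/|Y| = 25.8 Ω, ∠Z = −∠Y = -9.53°
I = V/|Z| = 8.51 A
P = VI cos φ = 220 × 8.51 × cos(-9.53°) = 1.85 kW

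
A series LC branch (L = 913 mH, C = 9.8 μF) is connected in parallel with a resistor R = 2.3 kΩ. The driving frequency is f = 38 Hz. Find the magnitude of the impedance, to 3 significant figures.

ω = 2πf = 238.8 rad/s
X_L = ωL = 218 Ω
X_C = 1/(ωC) = 427 Ω
Branch 1: Z₁ = R = 2300 Ω
Branch 2 (series LC): Z₂ = j(X_L − X_C) = −j209 Ω
Parallel: Z = Z₁Z₂/(Z₁+Z₂), |Z| = 209 Ω, ∠Z = -84.8°

209 Ω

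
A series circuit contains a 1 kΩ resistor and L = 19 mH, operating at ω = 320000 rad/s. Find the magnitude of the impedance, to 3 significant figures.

X_L = ωL = 6080 Ω
Z = 1000 + j6080 Ω
|Z| = √(1000² + 6080²) = 6160 Ω

6160 Ω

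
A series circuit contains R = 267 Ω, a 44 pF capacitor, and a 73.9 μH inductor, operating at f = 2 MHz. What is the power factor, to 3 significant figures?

ω = 2πf = 1.257e+07 rad/s
X_L = ωL = 929 Ω
X_C = 1/(ωC) = 1810 Ω
Net reactance X = X_L − X_C = -880 Ω
Z = 267 − j880 Ω
|Z| = √(267² + 880²) = 920 Ω
∠Z = arctan(-880/267) = -73.1°
cos φ = cos(-73.1°) = 0.290

0.290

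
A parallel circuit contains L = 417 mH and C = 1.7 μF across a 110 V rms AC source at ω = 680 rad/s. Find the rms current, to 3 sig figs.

X_L = ωL = 284 Ω
X_C = 1/(ωC) = 865 Ω
Parallel: admittances add. Y = 1/(jωL) + jωC
Y = (0 − j0.00237) S
|Y| = 0.00237 S → |Z| = 1/|Y| = 422 Ω, ∠Z = −∠Y = 90.0°
I = V/|Z| = 110/422 = 261 mA

261 mA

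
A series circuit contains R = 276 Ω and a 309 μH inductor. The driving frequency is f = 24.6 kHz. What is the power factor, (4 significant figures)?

ω = 2πf = 154600 rad/s
X_L = ωL = 47.76 Ω
Z = 276.0 + j47.76 Ω
|Z| = √(276.0² + 47.76²) = 280.1 Ω
∠Z = arctan(47.76/276.0) = 9.818°
cos φ = cos(9.818°) = 0.9854

0.9854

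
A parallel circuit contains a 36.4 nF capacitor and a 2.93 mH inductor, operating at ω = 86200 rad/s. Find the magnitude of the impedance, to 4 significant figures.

X_L = ωL = 252.6 Ω
X_C = 1/(ωC) = 318.7 Ω
Parallel: admittances add. Y = 1/(jωL) + jωC
Y = (0 − j0.0008217) S
|Y| = 0.0008217 S → |Z| = 1/|Y| = 1217 Ω, ∠Z = −∠Y = 90.00°

1217 Ω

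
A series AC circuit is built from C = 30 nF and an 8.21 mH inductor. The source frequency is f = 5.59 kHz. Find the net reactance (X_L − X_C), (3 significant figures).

ω = 2πf = 35120 rad/s
X_L = ωL = 288 Ω
X_C = 1/(ωC) = 949 Ω
X = 288 − 949 = -661 Ω

-661 Ω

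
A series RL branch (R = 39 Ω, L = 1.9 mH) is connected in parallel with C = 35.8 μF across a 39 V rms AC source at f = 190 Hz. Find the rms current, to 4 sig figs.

ω = 2πf = 1194 rad/s
X_L = ωL = 2.268 Ω
X_C = 1/(ωC) = 23.40 Ω
Branch 1 (R+jX_L): Z₁ = 39.00 + j2.268 Ω, |Z₁| = 39.07 Ω
Branch 2 (−jX_C): Z₂ = −j23.40 Ω
Parallel: Z = Z₁Z₂/(Z₁+Z₂), |Z| = 20.61 Ω, ∠Z = -58.22°
I = V/|Z| = 39/20.61 = 1.893 A

1.893 A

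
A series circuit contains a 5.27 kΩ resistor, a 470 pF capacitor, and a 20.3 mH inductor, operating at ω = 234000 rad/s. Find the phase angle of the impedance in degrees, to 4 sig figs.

X_L = ωL = 4750 Ω
X_C = 1/(ωC) = 9093 Ω
Net reactance X = X_L − X_C = -4342 Ω
Z = 5270 − j4342 Ω
|Z| = √(5270² + 4342²) = 6829 Ω
∠Z = arctan(-4342/5270) = -39.49°

-39.49°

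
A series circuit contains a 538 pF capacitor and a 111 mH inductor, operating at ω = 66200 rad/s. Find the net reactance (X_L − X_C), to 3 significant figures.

X_L = ωL = 7350 Ω
X_C = 1/(ωC) = 28100 Ω
X = 7350 − 28100 = -20700 Ω

-20700 Ω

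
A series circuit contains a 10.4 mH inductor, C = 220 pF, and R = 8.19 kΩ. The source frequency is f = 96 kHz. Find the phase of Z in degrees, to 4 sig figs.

-8.764°

ω = 2πf = 603200 rad/s
X_L = ωL = 6273 Ω
X_C = 1/(ωC) = 7536 Ω
Net reactance X = X_L − X_C = -1263 Ω
Z = 8190 − j1263 Ω
|Z| = √(8190² + 1263²) = 8287 Ω
∠Z = arctan(-1263/8190) = -8.764°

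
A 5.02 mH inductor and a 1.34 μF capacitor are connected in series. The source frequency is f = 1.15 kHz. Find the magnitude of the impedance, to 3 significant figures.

ω = 2πf = 7226 rad/s
X_L = ωL = 36.3 Ω
X_C = 1/(ωC) = 103 Ω
Net reactance X = X_L − X_C = -67.0 Ω
Z = − j67.0 Ω
|Z| = √(0² + 67.0²) = 67.0 Ω

67.0 Ω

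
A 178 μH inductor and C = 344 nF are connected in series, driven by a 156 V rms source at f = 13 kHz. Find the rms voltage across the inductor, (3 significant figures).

108 V

ω = 2πf = 81680 rad/s
X_L = ωL = 14.5 Ω
X_C = 1/(ωC) = 35.6 Ω
Net reactance X = X_L − X_C = -21.0 Ω
Z = − j21.0 Ω
|Z| = √(0² + 21.0²) = 21.0 Ω
I = V/|Z| = 7.41 A
V_L = I·|Z_L| = 7.41 × 14.5 = 108 V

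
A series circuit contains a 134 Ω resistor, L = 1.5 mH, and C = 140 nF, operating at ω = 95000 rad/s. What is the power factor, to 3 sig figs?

0.894

X_L = ωL = 142 Ω
X_C = 1/(ωC) = 75.2 Ω
Net reactance X = X_L − X_C = 67.3 Ω
Z = 134 + j67.3 Ω
|Z| = √(134² + 67.3²) = 150 Ω
∠Z = arctan(67.3/134) = 26.7°
cos φ = cos(26.7°) = 0.894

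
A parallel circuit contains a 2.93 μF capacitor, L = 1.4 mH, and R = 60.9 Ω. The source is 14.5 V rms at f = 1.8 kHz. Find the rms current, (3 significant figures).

496 mA

ω = 2πf = 11310 rad/s
X_L = ωL = 15.8 Ω
X_C = 1/(ωC) = 30.2 Ω
Parallel: admittances add. Y = 1/R + 1/(jωL) + jωC
Y = (0.0164 − j0.0300) S
|Y| = 0.0342 S → |Z| = 1/|Y| = 29.2 Ω, ∠Z = −∠Y = 61.3°
I = V/|Z| = 14.5/29.2 = 496 mA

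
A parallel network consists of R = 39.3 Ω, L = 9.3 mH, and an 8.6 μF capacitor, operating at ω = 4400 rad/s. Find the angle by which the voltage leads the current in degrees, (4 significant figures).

-27.78°

X_L = ωL = 40.92 Ω
X_C = 1/(ωC) = 26.43 Ω
Parallel: admittances add. Y = 1/R + 1/(jωL) + jωC
Y = (0.02545 + j0.01340) S
|Y| = 0.02876 S → |Z| = 1/|Y| = 34.77 Ω, ∠Z = −∠Y = -27.78°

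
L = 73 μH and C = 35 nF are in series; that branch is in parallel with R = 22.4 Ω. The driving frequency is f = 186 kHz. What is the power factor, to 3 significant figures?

0.938

ω = 2πf = 1.169e+06 rad/s
X_L = ωL = 85.3 Ω
X_C = 1/(ωC) = 24.4 Ω
Branch 1: Z₁ = R = 22.4 Ω
Branch 2 (series LC): Z₂ = j(X_L − X_C) = j60.9 Ω
Parallel: Z = Z₁Z₂/(Z₁+Z₂), |Z| = 21.0 Ω, ∠Z = 20.2°
cos φ = cos(20.2°) = 0.938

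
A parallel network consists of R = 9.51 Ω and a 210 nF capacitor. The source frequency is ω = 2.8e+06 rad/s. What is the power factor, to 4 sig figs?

X_C = 1/(ωC) = 1.701 Ω
Parallel: admittances add. Y = 1/R + jωC
Y = (0.1052 + j0.5880) S
|Y| = 0.5973 S → |Z| = 1/|Y| = 1.674 Ω, ∠Z = −∠Y = -79.86°
cos φ = cos(-79.86°) = 0.1760

0.1760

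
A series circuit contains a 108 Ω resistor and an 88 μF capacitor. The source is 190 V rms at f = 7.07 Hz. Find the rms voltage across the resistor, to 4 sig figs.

73.90 V

ω = 2πf = 44.42 rad/s
X_C = 1/(ωC) = 255.8 Ω
Z = 108.0 − j255.8 Ω
|Z| = √(108.0² + 255.8²) = 277.7 Ω
I = V/|Z| = 684.3 mA
V_R = I·|Z_R| = 0.6843 × 108.0 = 73.90 V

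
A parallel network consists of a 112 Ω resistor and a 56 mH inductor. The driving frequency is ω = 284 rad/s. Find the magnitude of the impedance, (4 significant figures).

X_L = ωL = 15.90 Ω
Parallel: admittances add. Y = 1/R + 1/(jωL)
Y = (0.008929 − j0.06288) S
|Y| = 0.06351 S → |Z| = 1/|Y| = 15.75 Ω, ∠Z = −∠Y = 81.92°

15.75 Ω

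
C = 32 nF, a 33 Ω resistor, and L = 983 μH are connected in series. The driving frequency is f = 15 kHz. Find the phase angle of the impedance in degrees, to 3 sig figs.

-82.1°

ω = 2πf = 94250 rad/s
X_L = ωL = 92.6 Ω
X_C = 1/(ωC) = 332 Ω
Net reactance X = X_L − X_C = -239 Ω
Z = 33.0 − j239 Ω
|Z| = √(33.0² + 239²) = 241 Ω
∠Z = arctan(-239/33.0) = -82.1°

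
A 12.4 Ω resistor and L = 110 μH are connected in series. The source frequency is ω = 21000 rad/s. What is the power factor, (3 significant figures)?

0.983

X_L = ωL = 2.31 Ω
Z = 12.4 + j2.31 Ω
|Z| = √(12.4² + 2.31²) = 12.6 Ω
∠Z = arctan(2.31/12.4) = 10.6°
cos φ = cos(10.6°) = 0.983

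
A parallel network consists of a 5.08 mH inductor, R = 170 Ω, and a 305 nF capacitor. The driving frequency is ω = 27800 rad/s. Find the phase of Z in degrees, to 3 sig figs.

-13.4°

X_L = ωL = 141 Ω
X_C = 1/(ωC) = 118 Ω
Parallel: admittances add. Y = 1/R + 1/(jωL) + jωC
Y = (0.00588 + j0.00140) S
|Y| = 0.00605 S → |Z| = 1/|Y| = 165 Ω, ∠Z = −∠Y = -13.4°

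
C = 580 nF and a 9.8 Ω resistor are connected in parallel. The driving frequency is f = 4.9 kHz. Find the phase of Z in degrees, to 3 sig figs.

-9.93°

ω = 2πf = 30790 rad/s
X_C = 1/(ωC) = 56.0 Ω
Parallel: admittances add. Y = 1/R + jωC
Y = (0.102 + j0.0179) S
|Y| = 0.104 S → |Z| = 1/|Y| = 9.65 Ω, ∠Z = −∠Y = -9.93°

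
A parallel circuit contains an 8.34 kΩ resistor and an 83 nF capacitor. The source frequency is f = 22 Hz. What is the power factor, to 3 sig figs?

ω = 2πf = 138.2 rad/s
X_C = 1/(ωC) = 87200 Ω
Parallel: admittances add. Y = 1/R + jωC
Y = (0.000120 + j1.15e-05) S
|Y| = 0.000120 S → |Z| = 1/|Y| = 8300 Ω, ∠Z = −∠Y = -5.47°
cos φ = cos(-5.47°) = 0.995

0.995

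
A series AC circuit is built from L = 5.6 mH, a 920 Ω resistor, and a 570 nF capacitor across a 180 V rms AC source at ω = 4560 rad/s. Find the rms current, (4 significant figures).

X_L = ωL = 25.54 Ω
X_C = 1/(ωC) = 384.7 Ω
Net reactance X = X_L − X_C = -359.2 Ω
Z = 920.0 − j359.2 Ω
|Z| = √(920.0² + 359.2²) = 987.6 Ω
I = V/|Z| = 180/987.6 = 182.3 mA

182.3 mA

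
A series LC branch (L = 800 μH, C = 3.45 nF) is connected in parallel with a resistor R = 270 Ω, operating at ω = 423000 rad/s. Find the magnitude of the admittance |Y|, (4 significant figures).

X_L = ωL = 338.4 Ω
X_C = 1/(ωC) = 685.2 Ω
Branch 1: Z₁ = R = 270.0 Ω
Branch 2 (series LC): Z₂ = j(X_L − X_C) = −j346.8 Ω
Parallel: Z = Z₁Z₂/(Z₁+Z₂), |Z| = 213.1 Ω, ∠Z = -37.90°
|Y| = 1/|Z| = 4.694 mS

4.694 mS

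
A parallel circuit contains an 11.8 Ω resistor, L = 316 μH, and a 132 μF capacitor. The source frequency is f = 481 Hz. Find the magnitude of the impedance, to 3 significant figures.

ω = 2πf = 3022 rad/s
X_L = ωL = 0.955 Ω
X_C = 1/(ωC) = 2.51 Ω
Parallel: admittances add. Y = 1/R + 1/(jωL) + jωC
Y = (0.0847 − j0.648) S
|Y| = 0.654 S → |Z| = 1/|Y| = 1.53 Ω, ∠Z = −∠Y = 82.6°

1.53 Ω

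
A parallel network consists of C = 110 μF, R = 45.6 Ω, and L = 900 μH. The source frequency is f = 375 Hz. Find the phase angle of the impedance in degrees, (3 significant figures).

ω = 2πf = 2356 rad/s
X_L = ωL = 2.12 Ω
X_C = 1/(ωC) = 3.86 Ω
Parallel: admittances add. Y = 1/R + 1/(jωL) + jωC
Y = (0.0219 − j0.212) S
|Y| = 0.214 S → |Z| = 1/|Y| = 4.68 Ω, ∠Z = −∠Y = 84.1°

84.1°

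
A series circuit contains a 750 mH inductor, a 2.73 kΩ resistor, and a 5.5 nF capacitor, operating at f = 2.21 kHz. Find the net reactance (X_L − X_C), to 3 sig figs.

ω = 2πf = 13890 rad/s
X_L = ωL = 10400 Ω
X_C = 1/(ωC) = 13100 Ω
X = 10400 − 13100 = -2680 Ω

-2680 Ω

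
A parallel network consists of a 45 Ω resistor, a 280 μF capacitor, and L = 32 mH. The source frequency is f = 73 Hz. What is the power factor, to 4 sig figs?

0.3458

ω = 2πf = 458.7 rad/s
X_L = ωL = 14.68 Ω
X_C = 1/(ωC) = 7.786 Ω
Parallel: admittances add. Y = 1/R + 1/(jωL) + jωC
Y = (0.02222 + j0.06030) S
|Y| = 0.06426 S → |Z| = 1/|Y| = 15.56 Ω, ∠Z = −∠Y = -69.77°
cos φ = cos(-69.77°) = 0.3458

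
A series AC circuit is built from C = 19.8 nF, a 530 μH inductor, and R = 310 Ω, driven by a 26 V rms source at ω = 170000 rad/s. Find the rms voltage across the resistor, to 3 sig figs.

21.6 V

X_L = ωL = 90.1 Ω
X_C = 1/(ωC) = 297 Ω
Net reactance X = X_L − X_C = -207 Ω
Z = 310 − j207 Ω
|Z| = √(310² + 207²) = 373 Ω
I = V/|Z| = 69.8 mA
V_R = I·|Z_R| = 0.0698 × 310 = 21.6 V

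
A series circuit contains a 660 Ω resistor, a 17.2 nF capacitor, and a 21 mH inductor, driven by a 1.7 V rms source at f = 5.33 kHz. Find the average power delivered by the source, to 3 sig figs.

ω = 2πf = 33490 rad/s
X_L = ωL = 703 Ω
X_C = 1/(ωC) = 1740 Ω
Net reactance X = X_L − X_C = -1030 Ω
Z = 660 − j1030 Ω
|Z| = √(660² + 1030²) = 1230 Ω
∠Z = arctan(-1030/660) = -57.4°
I = V/|Z| = 1.39 mA
P = VI cos φ = 1.7 × 0.00139 × cos(-57.4°) = 1.27 mW

1.27 mW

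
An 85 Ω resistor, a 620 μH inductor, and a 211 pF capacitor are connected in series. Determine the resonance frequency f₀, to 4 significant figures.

440.0 kHz

ω₀ = 1/√(LC) = 1/√(0.00062 × 2.11e-10) = 2.765e+06 rad/s
f₀ = ω₀/(2π) = 440.0 kHz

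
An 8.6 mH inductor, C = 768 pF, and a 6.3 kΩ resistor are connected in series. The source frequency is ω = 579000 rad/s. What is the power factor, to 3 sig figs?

0.918

X_L = ωL = 4980 Ω
X_C = 1/(ωC) = 2250 Ω
Net reactance X = X_L − X_C = 2730 Ω
Z = 6300 + j2730 Ω
|Z| = √(6300² + 2730²) = 6870 Ω
∠Z = arctan(2730/6300) = 23.4°
cos φ = cos(23.4°) = 0.918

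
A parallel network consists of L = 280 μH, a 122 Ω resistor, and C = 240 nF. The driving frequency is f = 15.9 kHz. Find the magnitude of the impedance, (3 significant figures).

69.7 Ω

ω = 2πf = 99900 rad/s
X_L = ωL = 28.0 Ω
X_C = 1/(ωC) = 41.7 Ω
Parallel: admittances add. Y = 1/R + 1/(jωL) + jωC
Y = (0.00820 − j0.0118) S
|Y| = 0.0143 S → |Z| = 1/|Y| = 69.7 Ω, ∠Z = −∠Y = 55.2°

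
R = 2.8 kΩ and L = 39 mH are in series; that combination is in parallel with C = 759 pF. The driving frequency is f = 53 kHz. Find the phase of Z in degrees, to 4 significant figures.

ω = 2πf = 333000 rad/s
X_L = ωL = 12990 Ω
X_C = 1/(ωC) = 3956 Ω
Branch 1 (R+jX_L): Z₁ = 2800 + j12990 Ω, |Z₁| = 13290 Ω
Branch 2 (−jX_C): Z₂ = −j3956 Ω
Parallel: Z = Z₁Z₂/(Z₁+Z₂), |Z| = 5559 Ω, ∠Z = -84.94°

-84.94°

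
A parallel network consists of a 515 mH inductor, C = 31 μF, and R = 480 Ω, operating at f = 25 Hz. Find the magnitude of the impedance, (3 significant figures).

ω = 2πf = 157.1 rad/s
X_L = ωL = 80.9 Ω
X_C = 1/(ωC) = 205 Ω
Parallel: admittances add. Y = 1/R + 1/(jωL) + jωC
Y = (0.00208 − j0.00749) S
|Y| = 0.00778 S → |Z| = 1/|Y| = 129 Ω, ∠Z = −∠Y = 74.5°

129 Ω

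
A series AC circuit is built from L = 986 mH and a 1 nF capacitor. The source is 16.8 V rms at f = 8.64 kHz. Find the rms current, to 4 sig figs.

ω = 2πf = 54290 rad/s
X_L = ωL = 53530 Ω
X_C = 1/(ωC) = 18420 Ω
Net reactance X = X_L − X_C = 35110 Ω
Z = j35110 Ω
|Z| = √(0² + 35110²) = 35110 Ω
I = V/|Z| = 16.8/35110 = 478.6 μA

478.6 μA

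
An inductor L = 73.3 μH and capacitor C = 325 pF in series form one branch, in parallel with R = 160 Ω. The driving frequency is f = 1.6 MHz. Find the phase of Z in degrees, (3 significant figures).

20.4°

ω = 2πf = 1.005e+07 rad/s
X_L = ωL = 737 Ω
X_C = 1/(ωC) = 306 Ω
Branch 1: Z₁ = R = 160 Ω
Branch 2 (series LC): Z₂ = j(X_L − X_C) = j431 Ω
Parallel: Z = Z₁Z₂/(Z₁+Z₂), |Z| = 150 Ω, ∠Z = 20.4°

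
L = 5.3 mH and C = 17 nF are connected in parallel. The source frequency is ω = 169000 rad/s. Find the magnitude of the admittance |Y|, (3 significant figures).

1.76 mS

X_L = ωL = 896 Ω
X_C = 1/(ωC) = 348 Ω
Parallel: admittances add. Y = 1/(jωL) + jωC
Y = (0 + j0.00176) S
|Y| = 0.00176 S → |Z| = 1/|Y| = 569 Ω, ∠Z = −∠Y = -90.0°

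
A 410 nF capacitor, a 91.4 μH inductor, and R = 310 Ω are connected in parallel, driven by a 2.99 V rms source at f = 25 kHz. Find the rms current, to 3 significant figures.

18.4 mA

ω = 2πf = 157100 rad/s
X_L = ωL = 14.4 Ω
X_C = 1/(ωC) = 15.5 Ω
Parallel: admittances add. Y = 1/R + 1/(jωL) + jωC
Y = (0.00323 − j0.00525) S
|Y| = 0.00616 S → |Z| = 1/|Y| = 162 Ω, ∠Z = −∠Y = 58.4°
I = V/|Z| = 2.99/162 = 18.4 mA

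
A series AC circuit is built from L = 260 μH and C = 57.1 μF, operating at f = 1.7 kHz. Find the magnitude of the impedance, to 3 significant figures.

ω = 2πf = 10680 rad/s
X_L = ωL = 2.78 Ω
X_C = 1/(ωC) = 1.64 Ω
Net reactance X = X_L − X_C = 1.14 Ω
Z = j1.14 Ω
|Z| = √(0² + 1.14²) = 1.14 Ω

1.14 Ω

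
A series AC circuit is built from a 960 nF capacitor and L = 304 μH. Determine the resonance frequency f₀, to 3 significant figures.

ω₀ = 1/√(LC) = 1/√(0.000304 × 9.6e-07) = 58540 rad/s
f₀ = ω₀/(2π) = 9.32 kHz

9.32 kHz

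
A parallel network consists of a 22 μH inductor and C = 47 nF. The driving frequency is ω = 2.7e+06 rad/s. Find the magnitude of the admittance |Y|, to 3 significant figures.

X_L = ωL = 59.4 Ω
X_C = 1/(ωC) = 7.88 Ω
Parallel: admittances add. Y = 1/(jωL) + jωC
Y = (0 + j0.110) S
|Y| = 0.110 S → |Z| = 1/|Y| = 9.09 Ω, ∠Z = −∠Y = -90.0°

110 mS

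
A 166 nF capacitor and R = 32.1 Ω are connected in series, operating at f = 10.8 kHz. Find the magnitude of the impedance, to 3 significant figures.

ω = 2πf = 67860 rad/s
X_C = 1/(ωC) = 88.8 Ω
Z = 32.1 − j88.8 Ω
|Z| = √(32.1² + 88.8²) = 94.4 Ω

94.4 Ω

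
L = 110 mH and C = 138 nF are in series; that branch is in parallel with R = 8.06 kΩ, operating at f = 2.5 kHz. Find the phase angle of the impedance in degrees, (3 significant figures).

81.1°

ω = 2πf = 15710 rad/s
X_L = ωL = 1730 Ω
X_C = 1/(ωC) = 461 Ω
Branch 1: Z₁ = R = 8060 Ω
Branch 2 (series LC): Z₂ = j(X_L − X_C) = j1270 Ω
Parallel: Z = Z₁Z₂/(Z₁+Z₂), |Z| = 1250 Ω, ∠Z = 81.1°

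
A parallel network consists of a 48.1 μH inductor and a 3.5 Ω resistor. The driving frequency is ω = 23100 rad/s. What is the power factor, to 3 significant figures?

X_L = ωL = 1.11 Ω
Parallel: admittances add. Y = 1/R + 1/(jωL)
Y = (0.286 − j0.900) S
|Y| = 0.944 S → |Z| = 1/|Y| = 1.06 Ω, ∠Z = −∠Y = 72.4°
cos φ = cos(72.4°) = 0.303

0.303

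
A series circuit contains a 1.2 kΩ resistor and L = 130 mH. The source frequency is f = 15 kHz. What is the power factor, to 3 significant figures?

0.0975

ω = 2πf = 94250 rad/s
X_L = ωL = 12300 Ω
Z = 1200 + j12300 Ω
|Z| = √(1200² + 12300²) = 12300 Ω
∠Z = arctan(12300/1200) = 84.4°
cos φ = cos(84.4°) = 0.0975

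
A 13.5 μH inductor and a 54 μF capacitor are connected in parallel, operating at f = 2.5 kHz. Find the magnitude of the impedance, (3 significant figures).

0.259 Ω

ω = 2πf = 15710 rad/s
X_L = ωL = 0.212 Ω
X_C = 1/(ωC) = 1.18 Ω
Parallel: admittances add. Y = 1/(jωL) + jωC
Y = (0 − j3.87) S
|Y| = 3.87 S → |Z| = 1/|Y| = 0.259 Ω, ∠Z = −∠Y = 90.0°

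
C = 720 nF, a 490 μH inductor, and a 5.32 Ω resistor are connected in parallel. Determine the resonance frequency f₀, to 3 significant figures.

8.47 kHz

ω₀ = 1/√(LC) = 1/√(0.00049 × 7.2e-07) = 53240 rad/s
f₀ = ω₀/(2π) = 8.47 kHz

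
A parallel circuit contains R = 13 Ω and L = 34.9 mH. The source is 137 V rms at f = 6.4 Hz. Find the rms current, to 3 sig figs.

ω = 2πf = 40.21 rad/s
X_L = ωL = 1.40 Ω
Parallel: admittances add. Y = 1/R + 1/(jωL)
Y = (0.0769 − j0.713) S
|Y| = 0.717 S → |Z| = 1/|Y| = 1.40 Ω, ∠Z = −∠Y = 83.8°
I = V/|Z| = 137/1.40 = 98.2 A

98.2 A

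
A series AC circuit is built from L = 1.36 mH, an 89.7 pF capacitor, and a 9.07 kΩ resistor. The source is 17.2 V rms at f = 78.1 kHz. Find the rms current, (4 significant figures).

721.4 μA

ω = 2πf = 490700 rad/s
X_L = ωL = 667.4 Ω
X_C = 1/(ωC) = 22720 Ω
Net reactance X = X_L − X_C = -22050 Ω
Z = 9070 − j22050 Ω
|Z| = √(9070² + 22050²) = 23840 Ω
I = V/|Z| = 17.2/23840 = 721.4 μA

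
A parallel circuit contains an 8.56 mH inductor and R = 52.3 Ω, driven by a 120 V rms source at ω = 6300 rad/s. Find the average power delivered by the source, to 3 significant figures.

275 W

X_L = ωL = 53.9 Ω
Parallel: admittances add. Y = 1/R + 1/(jωL)
Y = (0.0191 − j0.0185) S
|Y| = 0.0266 S → |Z| = 1/|Y| = 37.5 Ω, ∠Z = −∠Y = 44.1°
I = V/|Z| = 3.20 A
P = VI cos φ = 120 × 3.20 × cos(44.1°) = 275 W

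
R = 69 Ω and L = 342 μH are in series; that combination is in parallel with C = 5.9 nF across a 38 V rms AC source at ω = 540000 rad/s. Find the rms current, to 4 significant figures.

89.94 mA

X_L = ωL = 184.7 Ω
X_C = 1/(ωC) = 313.9 Ω
Branch 1 (R+jX_L): Z₁ = 69.00 + j184.7 Ω, |Z₁| = 197.1 Ω
Branch 2 (−jX_C): Z₂ = −j313.9 Ω
Parallel: Z = Z₁Z₂/(Z₁+Z₂), |Z| = 422.5 Ω, ∠Z = 41.41°
I = V/|Z| = 38/422.5 = 89.94 mA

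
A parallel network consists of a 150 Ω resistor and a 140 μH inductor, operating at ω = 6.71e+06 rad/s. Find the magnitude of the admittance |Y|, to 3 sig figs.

X_L = ωL = 939 Ω
Parallel: admittances add. Y = 1/R + 1/(jωL)
Y = (0.00667 − j0.00106) S
|Y| = 0.00675 S → |Z| = 1/|Y| = 148 Ω, ∠Z = −∠Y = 9.07°

6.75 mS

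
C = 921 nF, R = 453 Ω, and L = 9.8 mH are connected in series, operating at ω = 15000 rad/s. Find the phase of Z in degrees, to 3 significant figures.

X_L = ωL = 147 Ω
X_C = 1/(ωC) = 72.4 Ω
Net reactance X = X_L − X_C = 74.6 Ω
Z = 453 + j74.6 Ω
|Z| = √(453² + 74.6²) = 459 Ω
∠Z = arctan(74.6/453) = 9.35°

9.35°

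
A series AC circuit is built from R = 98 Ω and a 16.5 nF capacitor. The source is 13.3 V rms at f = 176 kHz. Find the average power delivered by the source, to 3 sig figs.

1.37 W

ω = 2πf = 1.106e+06 rad/s
X_C = 1/(ωC) = 54.8 Ω
Z = 98.0 − j54.8 Ω
|Z| = √(98.0² + 54.8²) = 112 Ω
∠Z = arctan(-54.8/98.0) = -29.2°
I = V/|Z| = 118 mA
P = VI cos φ = 13.3 × 0.118 × cos(-29.2°) = 1.37 W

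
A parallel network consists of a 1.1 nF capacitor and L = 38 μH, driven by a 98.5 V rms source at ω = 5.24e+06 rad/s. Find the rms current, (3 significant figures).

X_L = ωL = 199 Ω
X_C = 1/(ωC) = 173 Ω
Parallel: admittances add. Y = 1/(jωL) + jωC
Y = (0 + j0.000742) S
|Y| = 0.000742 S → |Z| = 1/|Y| = 1350 Ω, ∠Z = −∠Y = -90.0°
I = V/|Z| = 98.5/1350 = 73.1 mA

73.1 mA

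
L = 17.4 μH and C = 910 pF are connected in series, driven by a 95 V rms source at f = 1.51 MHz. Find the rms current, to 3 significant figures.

ω = 2πf = 9.488e+06 rad/s
X_L = ωL = 165 Ω
X_C = 1/(ωC) = 116 Ω
Net reactance X = X_L − X_C = 49.3 Ω
Z = j49.3 Ω
|Z| = √(0² + 49.3²) = 49.3 Ω
I = V/|Z| = 95/49.3 = 1.93 A

1.93 A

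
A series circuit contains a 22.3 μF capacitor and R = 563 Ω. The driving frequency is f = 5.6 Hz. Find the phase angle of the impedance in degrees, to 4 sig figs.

ω = 2πf = 35.19 rad/s
X_C = 1/(ωC) = 1274 Ω
Z = 563.0 − j1274 Ω
|Z| = √(563.0² + 1274²) = 1393 Ω
∠Z = arctan(-1274/563.0) = -66.17°

-66.17°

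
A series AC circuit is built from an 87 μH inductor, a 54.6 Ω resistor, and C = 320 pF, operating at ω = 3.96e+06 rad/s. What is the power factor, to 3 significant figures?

0.122

X_L = ωL = 345 Ω
X_C = 1/(ωC) = 789 Ω
Net reactance X = X_L − X_C = -445 Ω
Z = 54.6 − j445 Ω
|Z| = √(54.6² + 445²) = 448 Ω
∠Z = arctan(-445/54.6) = -83.0°
cos φ = cos(-83.0°) = 0.122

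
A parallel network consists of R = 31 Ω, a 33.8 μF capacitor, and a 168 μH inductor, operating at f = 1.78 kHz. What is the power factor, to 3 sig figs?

0.205

ω = 2πf = 11180 rad/s
X_L = ωL = 1.88 Ω
X_C = 1/(ωC) = 2.65 Ω
Parallel: admittances add. Y = 1/R + 1/(jωL) + jωC
Y = (0.0323 − j0.154) S
|Y| = 0.158 S → |Z| = 1/|Y| = 6.35 Ω, ∠Z = −∠Y = 78.2°
cos φ = cos(78.2°) = 0.205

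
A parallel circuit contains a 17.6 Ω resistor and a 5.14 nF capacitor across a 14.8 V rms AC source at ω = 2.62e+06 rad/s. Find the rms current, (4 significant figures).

X_C = 1/(ωC) = 74.26 Ω
Parallel: admittances add. Y = 1/R + jωC
Y = (0.05682 + j0.01347) S
|Y| = 0.05839 S → |Z| = 1/|Y| = 17.13 Ω, ∠Z = −∠Y = -13.33°
I = V/|Z| = 14.8/17.13 = 864.2 mA

864.2 mA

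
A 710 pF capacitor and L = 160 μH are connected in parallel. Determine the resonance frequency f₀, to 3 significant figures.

ω₀ = 1/√(LC) = 1/√(0.00016 × 7.1e-10) = 2.967e+06 rad/s
f₀ = ω₀/(2π) = 472 kHz

472 kHz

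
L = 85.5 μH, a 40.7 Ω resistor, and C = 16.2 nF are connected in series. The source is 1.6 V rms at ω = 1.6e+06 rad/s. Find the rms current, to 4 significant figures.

X_L = ωL = 136.8 Ω
X_C = 1/(ωC) = 38.58 Ω
Net reactance X = X_L − X_C = 98.22 Ω
Z = 40.70 + j98.22 Ω
|Z| = √(40.70² + 98.22²) = 106.3 Ω
I = V/|Z| = 1.6/106.3 = 15.05 mA

15.05 mA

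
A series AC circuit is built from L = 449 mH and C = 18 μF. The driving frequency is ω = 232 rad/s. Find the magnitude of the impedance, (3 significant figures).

X_L = ωL = 104 Ω
X_C = 1/(ωC) = 239 Ω
Net reactance X = X_L − X_C = -135 Ω
Z = − j135 Ω
|Z| = √(0² + 135²) = 135 Ω

135 Ω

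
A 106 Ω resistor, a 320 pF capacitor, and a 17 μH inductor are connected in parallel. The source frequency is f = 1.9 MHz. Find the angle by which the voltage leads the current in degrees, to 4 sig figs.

ω = 2πf = 1.194e+07 rad/s
X_L = ωL = 202.9 Ω
X_C = 1/(ωC) = 261.8 Ω
Parallel: admittances add. Y = 1/R + 1/(jωL) + jωC
Y = (0.009434 − j0.001107) S
|Y| = 0.009499 S → |Z| = 1/|Y| = 105.3 Ω, ∠Z = −∠Y = 6.694°

6.694°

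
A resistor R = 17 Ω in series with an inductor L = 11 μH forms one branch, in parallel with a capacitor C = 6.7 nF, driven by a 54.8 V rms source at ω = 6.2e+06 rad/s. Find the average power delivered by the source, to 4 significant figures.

X_L = ωL = 68.20 Ω
X_C = 1/(ωC) = 24.07 Ω
Branch 1 (R+jX_L): Z₁ = 17.00 + j68.20 Ω, |Z₁| = 70.29 Ω
Branch 2 (−jX_C): Z₂ = −j24.07 Ω
Parallel: Z = Z₁Z₂/(Z₁+Z₂), |Z| = 35.78 Ω, ∠Z = -82.93°
I = V/|Z| = 1.532 A
P = VI cos φ = 54.8 × 1.532 × cos(-82.93°) = 10.33 W

10.33 W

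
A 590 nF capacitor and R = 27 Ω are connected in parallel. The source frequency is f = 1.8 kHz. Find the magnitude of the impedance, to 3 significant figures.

26.6 Ω

ω = 2πf = 11310 rad/s
X_C = 1/(ωC) = 150 Ω
Parallel: admittances add. Y = 1/R + jωC
Y = (0.0370 + j0.00667) S
|Y| = 0.0376 S → |Z| = 1/|Y| = 26.6 Ω, ∠Z = −∠Y = -10.2°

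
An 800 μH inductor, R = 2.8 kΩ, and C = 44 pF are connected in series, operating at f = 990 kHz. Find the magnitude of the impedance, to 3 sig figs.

ω = 2πf = 6.22e+06 rad/s
X_L = ωL = 4980 Ω
X_C = 1/(ωC) = 3650 Ω
Net reactance X = X_L − X_C = 1320 Ω
Z = 2800 + j1320 Ω
|Z| = √(2800² + 1320²) = 3100 Ω

3100 Ω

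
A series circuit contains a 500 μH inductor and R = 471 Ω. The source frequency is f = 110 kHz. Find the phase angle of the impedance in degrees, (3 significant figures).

36.3°

ω = 2πf = 691200 rad/s
X_L = ωL = 346 Ω
Z = 471 + j346 Ω
|Z| = √(471² + 346²) = 584 Ω
∠Z = arctan(346/471) = 36.3°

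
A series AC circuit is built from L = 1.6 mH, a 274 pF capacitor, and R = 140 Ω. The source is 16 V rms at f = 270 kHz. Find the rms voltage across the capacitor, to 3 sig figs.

ω = 2πf = 1.696e+06 rad/s
X_L = ωL = 2710 Ω
X_C = 1/(ωC) = 2150 Ω
Net reactance X = X_L − X_C = 563 Ω
Z = 140 + j563 Ω
|Z| = √(140² + 563²) = 580 Ω
I = V/|Z| = 27.6 mA
V_C = I·|Z_C| = 0.0276 × 2150 = 59.3 V

59.3 V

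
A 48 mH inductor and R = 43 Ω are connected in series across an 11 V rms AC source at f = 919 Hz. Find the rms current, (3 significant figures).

39.2 mA

ω = 2πf = 5774 rad/s
X_L = ωL = 277 Ω
Z = 43.0 + j277 Ω
|Z| = √(43.0² + 277²) = 280 Ω
I = V/|Z| = 11/280 = 39.2 mA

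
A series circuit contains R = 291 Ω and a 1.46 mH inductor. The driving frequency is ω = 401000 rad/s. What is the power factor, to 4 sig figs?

0.4451

X_L = ωL = 585.5 Ω
Z = 291.0 + j585.5 Ω
|Z| = √(291.0² + 585.5²) = 653.8 Ω
∠Z = arctan(585.5/291.0) = 63.57°
cos φ = cos(63.57°) = 0.4451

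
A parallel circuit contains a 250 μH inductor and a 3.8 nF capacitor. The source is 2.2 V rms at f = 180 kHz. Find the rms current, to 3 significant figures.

ω = 2πf = 1.131e+06 rad/s
X_L = ωL = 283 Ω
X_C = 1/(ωC) = 233 Ω
Parallel: admittances add. Y = 1/(jωL) + jωC
Y = (0 + j0.000761) S
|Y| = 0.000761 S → |Z| = 1/|Y| = 1310 Ω, ∠Z = −∠Y = -90.0°
I = V/|Z| = 2.2/1310 = 1.67 mA

1.67 mA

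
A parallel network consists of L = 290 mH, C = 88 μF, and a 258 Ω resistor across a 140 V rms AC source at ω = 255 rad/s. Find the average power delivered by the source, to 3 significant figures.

76.0 W

X_L = ωL = 73.9 Ω
X_C = 1/(ωC) = 44.6 Ω
Parallel: admittances add. Y = 1/R + 1/(jωL) + jωC
Y = (0.00388 + j0.00892) S
|Y| = 0.00972 S → |Z| = 1/|Y| = 103 Ω, ∠Z = −∠Y = -66.5°
I = V/|Z| = 1.36 A
P = VI cos φ = 140 × 1.36 × cos(-66.5°) = 76.0 W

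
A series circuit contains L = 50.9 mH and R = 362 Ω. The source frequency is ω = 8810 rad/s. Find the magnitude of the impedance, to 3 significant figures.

576 Ω

X_L = ωL = 448 Ω
Z = 362 + j448 Ω
|Z| = √(362² + 448²) = 576 Ω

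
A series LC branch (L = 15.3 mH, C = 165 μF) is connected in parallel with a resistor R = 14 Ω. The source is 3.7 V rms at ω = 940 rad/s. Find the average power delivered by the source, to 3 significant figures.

978 mW

X_L = ωL = 14.4 Ω
X_C = 1/(ωC) = 6.45 Ω
Branch 1: Z₁ = R = 14.0 Ω
Branch 2 (series LC): Z₂ = j(X_L − X_C) = j7.93 Ω
Parallel: Z = Z₁Z₂/(Z₁+Z₂), |Z| = 6.90 Ω, ∠Z = 60.5°
I = V/|Z| = 536 mA
P = VI cos φ = 3.7 × 0.536 × cos(60.5°) = 978 mW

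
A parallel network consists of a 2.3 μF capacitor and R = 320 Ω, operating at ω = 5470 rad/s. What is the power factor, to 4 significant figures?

X_C = 1/(ωC) = 79.48 Ω
Parallel: admittances add. Y = 1/R + jωC
Y = (0.003125 + j0.01258) S
|Y| = 0.01296 S → |Z| = 1/|Y| = 77.14 Ω, ∠Z = −∠Y = -76.05°
cos φ = cos(-76.05°) = 0.2411

0.2411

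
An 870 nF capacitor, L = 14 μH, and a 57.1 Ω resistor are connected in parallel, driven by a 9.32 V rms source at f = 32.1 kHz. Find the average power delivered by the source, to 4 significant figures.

ω = 2πf = 201700 rad/s
X_L = ωL = 2.824 Ω
X_C = 1/(ωC) = 5.699 Ω
Parallel: admittances add. Y = 1/R + 1/(jωL) + jωC
Y = (0.01751 − j0.1787) S
|Y| = 0.1795 S → |Z| = 1/|Y| = 5.570 Ω, ∠Z = −∠Y = 84.40°
I = V/|Z| = 1.673 A
P = VI cos φ = 9.32 × 1.673 × cos(84.40°) = 1.521 W

1.521 W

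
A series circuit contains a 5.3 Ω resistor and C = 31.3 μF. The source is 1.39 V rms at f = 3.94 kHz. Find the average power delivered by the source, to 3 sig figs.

ω = 2πf = 24760 rad/s
X_C = 1/(ωC) = 1.29 Ω
Z = 5.30 − j1.29 Ω
|Z| = √(5.30² + 1.29²) = 5.45 Ω
∠Z = arctan(-1.29/5.30) = -13.7°
I = V/|Z| = 255 mA
P = VI cos φ = 1.39 × 0.255 × cos(-13.7°) = 344 mW

344 mW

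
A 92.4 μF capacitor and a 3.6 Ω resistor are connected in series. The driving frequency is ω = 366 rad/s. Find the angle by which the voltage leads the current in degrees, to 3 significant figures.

X_C = 1/(ωC) = 29.6 Ω
Z = 3.60 − j29.6 Ω
|Z| = √(3.60² + 29.6²) = 29.8 Ω
∠Z = arctan(-29.6/3.60) = -83.1°

-83.1°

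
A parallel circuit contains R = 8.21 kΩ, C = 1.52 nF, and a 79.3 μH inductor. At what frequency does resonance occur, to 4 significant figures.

ω₀ = 1/√(LC) = 1/√(7.93e-05 × 1.52e-09) = 2.88e+06 rad/s
f₀ = ω₀/(2π) = 458.4 kHz

458.4 kHz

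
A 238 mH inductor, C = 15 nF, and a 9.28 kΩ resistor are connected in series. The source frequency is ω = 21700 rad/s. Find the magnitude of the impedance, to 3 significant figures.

X_L = ωL = 5160 Ω
X_C = 1/(ωC) = 3070 Ω
Net reactance X = X_L − X_C = 2090 Ω
Z = 9280 + j2090 Ω
|Z| = √(9280² + 2090²) = 9510 Ω

9510 Ω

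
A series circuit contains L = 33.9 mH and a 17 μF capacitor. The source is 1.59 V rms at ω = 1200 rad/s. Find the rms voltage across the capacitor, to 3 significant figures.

9.35 V

X_L = ωL = 40.7 Ω
X_C = 1/(ωC) = 49.0 Ω
Net reactance X = X_L − X_C = -8.34 Ω
Z = − j8.34 Ω
|Z| = √(0² + 8.34²) = 8.34 Ω
I = V/|Z| = 191 mA
V_C = I·|Z_C| = 0.191 × 49.0 = 9.35 V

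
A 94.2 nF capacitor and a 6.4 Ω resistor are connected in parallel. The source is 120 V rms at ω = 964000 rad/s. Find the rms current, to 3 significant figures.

21.7 A

X_C = 1/(ωC) = 11.0 Ω
Parallel: admittances add. Y = 1/R + jωC
Y = (0.156 + j0.0908) S
|Y| = 0.181 S → |Z| = 1/|Y| = 5.53 Ω, ∠Z = −∠Y = -30.2°
I = V/|Z| = 120/5.53 = 21.7 A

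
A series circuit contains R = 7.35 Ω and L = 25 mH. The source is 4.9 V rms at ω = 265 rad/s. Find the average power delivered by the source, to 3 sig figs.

1.80 W

X_L = ωL = 6.62 Ω
Z = 7.35 + j6.62 Ω
|Z| = √(7.35² + 6.62²) = 9.90 Ω
∠Z = arctan(6.62/7.35) = 42.0°
I = V/|Z| = 495 mA
P = VI cos φ = 4.9 × 0.495 × cos(42.0°) = 1.80 W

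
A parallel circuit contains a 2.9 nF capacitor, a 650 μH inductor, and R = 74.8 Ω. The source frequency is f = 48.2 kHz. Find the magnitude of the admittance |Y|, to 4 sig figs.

14.01 mS

ω = 2πf = 302800 rad/s
X_L = ωL = 196.9 Ω
X_C = 1/(ωC) = 1139 Ω
Parallel: admittances add. Y = 1/R + 1/(jωL) + jωC
Y = (0.01337 − j0.004202) S
|Y| = 0.01401 S → |Z| = 1/|Y| = 71.36 Ω, ∠Z = −∠Y = 17.45°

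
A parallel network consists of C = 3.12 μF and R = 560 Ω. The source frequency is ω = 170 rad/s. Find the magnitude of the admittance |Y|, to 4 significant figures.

1.863 mS

X_C = 1/(ωC) = 1885 Ω
Parallel: admittances add. Y = 1/R + jωC
Y = (0.001786 + j0.0005304) S
|Y| = 0.001863 S → |Z| = 1/|Y| = 536.8 Ω, ∠Z = −∠Y = -16.54°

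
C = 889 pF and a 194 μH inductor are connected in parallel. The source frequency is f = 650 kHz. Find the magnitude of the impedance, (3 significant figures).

422 Ω

ω = 2πf = 4.084e+06 rad/s
X_L = ωL = 792 Ω
X_C = 1/(ωC) = 275 Ω
Parallel: admittances add. Y = 1/(jωL) + jωC
Y = (0 + j0.00237) S
|Y| = 0.00237 S → |Z| = 1/|Y| = 422 Ω, ∠Z = −∠Y = -90.0°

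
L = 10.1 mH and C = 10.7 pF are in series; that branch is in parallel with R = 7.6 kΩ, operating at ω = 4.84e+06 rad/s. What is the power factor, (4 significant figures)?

0.9685

X_L = ωL = 48880 Ω
X_C = 1/(ωC) = 19310 Ω
Branch 1: Z₁ = R = 7600 Ω
Branch 2 (series LC): Z₂ = j(X_L − X_C) = j29570 Ω
Parallel: Z = Z₁Z₂/(Z₁+Z₂), |Z| = 7361 Ω, ∠Z = 14.41°
cos φ = cos(14.41°) = 0.9685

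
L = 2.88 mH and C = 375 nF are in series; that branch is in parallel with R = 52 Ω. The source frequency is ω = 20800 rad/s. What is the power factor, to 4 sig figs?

0.7957

X_L = ωL = 59.90 Ω
X_C = 1/(ωC) = 128.2 Ω
Branch 1: Z₁ = R = 52.00 Ω
Branch 2 (series LC): Z₂ = j(X_L − X_C) = −j68.30 Ω
Parallel: Z = Z₁Z₂/(Z₁+Z₂), |Z| = 41.37 Ω, ∠Z = -37.28°
cos φ = cos(-37.28°) = 0.7957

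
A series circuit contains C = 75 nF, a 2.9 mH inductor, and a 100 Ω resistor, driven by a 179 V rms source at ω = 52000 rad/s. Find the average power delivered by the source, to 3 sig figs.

151 W

X_L = ωL = 151 Ω
X_C = 1/(ωC) = 256 Ω
Net reactance X = X_L − X_C = -106 Ω
Z = 100 − j106 Ω
|Z| = √(100² + 106²) = 145 Ω
∠Z = arctan(-106/100) = -46.6°
I = V/|Z| = 1.23 A
P = VI cos φ = 179 × 1.23 × cos(-46.6°) = 151 W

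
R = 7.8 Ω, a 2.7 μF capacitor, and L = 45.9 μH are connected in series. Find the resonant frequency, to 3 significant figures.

ω₀ = 1/√(LC) = 1/√(4.59e-05 × 2.7e-06) = 89830 rad/s
f₀ = ω₀/(2π) = 14.3 kHz

14.3 kHz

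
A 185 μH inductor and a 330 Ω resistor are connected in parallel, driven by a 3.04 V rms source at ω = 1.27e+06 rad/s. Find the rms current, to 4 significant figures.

X_L = ωL = 234.9 Ω
Parallel: admittances add. Y = 1/R + 1/(jωL)
Y = (0.003030 − j0.004256) S
|Y| = 0.005225 S → |Z| = 1/|Y| = 191.4 Ω, ∠Z = −∠Y = 54.55°
I = V/|Z| = 3.04/191.4 = 15.88 mA

15.88 mA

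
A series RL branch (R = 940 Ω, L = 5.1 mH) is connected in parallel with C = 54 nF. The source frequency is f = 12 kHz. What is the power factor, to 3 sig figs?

ω = 2πf = 75400 rad/s
X_L = ωL = 385 Ω
X_C = 1/(ωC) = 246 Ω
Branch 1 (R+jX_L): Z₁ = 940 + j385 Ω, |Z₁| = 1020 Ω
Branch 2 (−jX_C): Z₂ = −j246 Ω
Parallel: Z = Z₁Z₂/(Z₁+Z₂), |Z| = 263 Ω, ∠Z = -76.2°
cos φ = cos(-76.2°) = 0.239

0.239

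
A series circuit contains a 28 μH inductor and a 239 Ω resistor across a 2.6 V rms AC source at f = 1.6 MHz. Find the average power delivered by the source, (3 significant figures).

ω = 2πf = 1.005e+07 rad/s
X_L = ωL = 281 Ω
Z = 239 + j281 Ω
|Z| = √(239² + 281²) = 369 Ω
∠Z = arctan(281/239) = 49.7°
I = V/|Z| = 7.04 mA
P = VI cos φ = 2.6 × 0.00704 × cos(49.7°) = 11.8 mW

11.8 mW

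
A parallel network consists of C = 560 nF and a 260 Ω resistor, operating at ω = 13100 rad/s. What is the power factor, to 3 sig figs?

X_C = 1/(ωC) = 136 Ω
Parallel: admittances add. Y = 1/R + jωC
Y = (0.00385 + j0.00734) S
|Y| = 0.00828 S → |Z| = 1/|Y| = 121 Ω, ∠Z = −∠Y = -62.3°
cos φ = cos(-62.3°) = 0.464

0.464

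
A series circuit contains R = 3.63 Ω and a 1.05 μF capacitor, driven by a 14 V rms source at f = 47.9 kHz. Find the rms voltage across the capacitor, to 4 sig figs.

9.200 V

ω = 2πf = 301000 rad/s
X_C = 1/(ωC) = 3.164 Ω
Z = 3.630 − j3.164 Ω
|Z| = √(3.630² + 3.164²) = 4.816 Ω
I = V/|Z| = 2.907 A
V_C = I·|Z_C| = 2.907 × 3.164 = 9.200 V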